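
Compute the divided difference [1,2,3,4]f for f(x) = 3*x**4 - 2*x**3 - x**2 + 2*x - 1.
28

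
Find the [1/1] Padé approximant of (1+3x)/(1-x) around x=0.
(3*x + 1)/(1 - x)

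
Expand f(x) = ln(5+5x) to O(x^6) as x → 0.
log(5) + x - x**2/2 + x**3/3 - x**4/4 + x**5/5 + O(x**6)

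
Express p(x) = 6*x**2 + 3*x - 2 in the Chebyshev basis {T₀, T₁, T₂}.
T₀ + (3)T₁ + (3)T₂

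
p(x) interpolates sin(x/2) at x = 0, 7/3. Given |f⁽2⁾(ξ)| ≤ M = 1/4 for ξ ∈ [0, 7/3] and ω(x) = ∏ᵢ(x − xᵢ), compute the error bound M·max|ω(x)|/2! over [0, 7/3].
49/288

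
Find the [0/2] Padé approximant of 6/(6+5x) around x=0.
1/(5*x/6 + 1)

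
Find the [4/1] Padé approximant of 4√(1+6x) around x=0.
(243*x**4/10 - 108*x**3/5 + 162*x**2/5 + 144*x/5 + 4)/(21*x/5 + 1)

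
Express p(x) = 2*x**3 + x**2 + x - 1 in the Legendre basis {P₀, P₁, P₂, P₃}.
(-2/3)P₀ + (11/5)P₁ + (2/3)P₂ + (4/5)P₃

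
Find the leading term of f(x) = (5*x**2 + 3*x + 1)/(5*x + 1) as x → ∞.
x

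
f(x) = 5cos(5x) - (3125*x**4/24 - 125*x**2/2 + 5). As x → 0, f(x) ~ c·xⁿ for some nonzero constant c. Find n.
6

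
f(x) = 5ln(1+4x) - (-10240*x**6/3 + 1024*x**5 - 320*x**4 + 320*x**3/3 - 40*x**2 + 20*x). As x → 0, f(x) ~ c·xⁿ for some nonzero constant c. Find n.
7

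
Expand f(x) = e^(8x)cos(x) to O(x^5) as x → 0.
1 + 8*x + 63*x**2/2 + 244*x**3/3 + 3713*x**4/24 + O(x**5)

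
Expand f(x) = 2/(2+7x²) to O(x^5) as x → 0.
1 - 7*x**2/2 + 49*x**4/4 + O(x**5)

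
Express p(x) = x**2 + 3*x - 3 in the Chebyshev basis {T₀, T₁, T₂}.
(-5/2)T₀ + (3)T₁ + (1/2)T₂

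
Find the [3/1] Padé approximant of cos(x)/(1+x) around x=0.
(x**3/24 - 7*x**2/12 + x/12 + 1)/(13*x/12 + 1)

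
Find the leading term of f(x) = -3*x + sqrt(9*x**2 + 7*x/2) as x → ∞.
7/12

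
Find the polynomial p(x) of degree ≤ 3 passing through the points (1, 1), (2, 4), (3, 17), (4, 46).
x**3 - x**2 - x + 2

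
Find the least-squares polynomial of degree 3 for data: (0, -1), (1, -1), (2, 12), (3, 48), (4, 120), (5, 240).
-137/126 + (-1261/756)x + (17/252)x² + (107/54)x³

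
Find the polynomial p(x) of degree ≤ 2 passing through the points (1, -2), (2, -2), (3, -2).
-2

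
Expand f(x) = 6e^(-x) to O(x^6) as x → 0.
6 - 6*x + 3*x**2 - x**3 + x**4/4 - x**5/20 + O(x**6)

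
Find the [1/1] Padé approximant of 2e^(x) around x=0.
(x + 2)/(1 - x/2)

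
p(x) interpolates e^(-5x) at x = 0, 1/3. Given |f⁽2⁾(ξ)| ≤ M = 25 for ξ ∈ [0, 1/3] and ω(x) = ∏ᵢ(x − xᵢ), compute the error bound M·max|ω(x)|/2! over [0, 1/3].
25/72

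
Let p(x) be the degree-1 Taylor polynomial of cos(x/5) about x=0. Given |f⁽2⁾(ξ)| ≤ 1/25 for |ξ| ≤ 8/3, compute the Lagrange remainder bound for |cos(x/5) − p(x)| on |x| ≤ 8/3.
32/225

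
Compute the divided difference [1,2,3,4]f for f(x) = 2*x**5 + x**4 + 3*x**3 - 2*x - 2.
143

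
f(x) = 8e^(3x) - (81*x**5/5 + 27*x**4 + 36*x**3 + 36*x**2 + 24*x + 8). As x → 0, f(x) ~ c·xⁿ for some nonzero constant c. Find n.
6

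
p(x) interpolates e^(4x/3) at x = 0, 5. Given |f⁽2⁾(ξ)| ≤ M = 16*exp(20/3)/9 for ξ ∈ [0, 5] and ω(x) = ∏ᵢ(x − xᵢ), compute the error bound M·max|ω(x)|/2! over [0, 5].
50*exp(20/3)/9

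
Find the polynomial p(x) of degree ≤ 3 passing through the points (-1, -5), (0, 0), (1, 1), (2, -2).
-2*x**2 + 3*x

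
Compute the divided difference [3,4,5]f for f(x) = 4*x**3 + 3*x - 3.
48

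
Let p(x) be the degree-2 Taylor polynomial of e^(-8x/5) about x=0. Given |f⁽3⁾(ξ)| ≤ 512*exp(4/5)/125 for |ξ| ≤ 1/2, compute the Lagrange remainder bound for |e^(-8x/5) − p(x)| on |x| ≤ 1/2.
32*exp(4/5)/375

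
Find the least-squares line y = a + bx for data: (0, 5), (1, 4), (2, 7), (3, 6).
a = 23/5, b = 3/5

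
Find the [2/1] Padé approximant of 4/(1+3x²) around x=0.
4 - 12*x**2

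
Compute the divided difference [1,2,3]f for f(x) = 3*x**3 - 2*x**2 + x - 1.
16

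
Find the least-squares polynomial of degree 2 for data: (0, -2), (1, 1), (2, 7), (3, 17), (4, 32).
-9/5 + (2/5)x + (2)x²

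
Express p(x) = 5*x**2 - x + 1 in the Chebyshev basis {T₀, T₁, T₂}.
(7/2)T₀ - T₁ + (5/2)T₂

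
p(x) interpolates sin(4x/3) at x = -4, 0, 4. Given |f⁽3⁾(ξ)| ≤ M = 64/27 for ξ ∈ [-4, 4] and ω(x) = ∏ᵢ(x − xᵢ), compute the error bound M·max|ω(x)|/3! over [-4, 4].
4096*sqrt(3)/729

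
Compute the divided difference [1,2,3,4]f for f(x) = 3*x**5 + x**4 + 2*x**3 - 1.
207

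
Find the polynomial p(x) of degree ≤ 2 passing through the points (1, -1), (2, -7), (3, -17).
1 - 2*x**2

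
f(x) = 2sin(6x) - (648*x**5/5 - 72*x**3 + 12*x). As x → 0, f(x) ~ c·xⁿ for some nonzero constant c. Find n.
7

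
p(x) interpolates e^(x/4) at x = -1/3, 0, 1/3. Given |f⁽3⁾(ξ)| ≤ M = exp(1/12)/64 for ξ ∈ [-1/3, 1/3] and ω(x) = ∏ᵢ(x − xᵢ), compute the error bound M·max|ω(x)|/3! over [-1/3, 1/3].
sqrt(3)*exp(1/12)/46656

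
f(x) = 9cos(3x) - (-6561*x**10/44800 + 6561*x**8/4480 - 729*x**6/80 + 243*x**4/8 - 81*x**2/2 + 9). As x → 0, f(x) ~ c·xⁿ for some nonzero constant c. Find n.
12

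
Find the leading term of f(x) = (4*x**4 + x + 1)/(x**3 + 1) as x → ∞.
4*x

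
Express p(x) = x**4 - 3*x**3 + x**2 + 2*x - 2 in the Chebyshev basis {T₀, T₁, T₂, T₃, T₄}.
(-9/8)T₀ + (-1/4)T₁ + T₂ + (-3/4)T₃ + (1/8)T₄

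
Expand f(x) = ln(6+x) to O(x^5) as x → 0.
log(6) + x/6 - x**2/72 + x**3/648 - x**4/5184 + O(x**5)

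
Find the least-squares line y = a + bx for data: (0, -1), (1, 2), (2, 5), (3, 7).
a = -4/5, b = 27/10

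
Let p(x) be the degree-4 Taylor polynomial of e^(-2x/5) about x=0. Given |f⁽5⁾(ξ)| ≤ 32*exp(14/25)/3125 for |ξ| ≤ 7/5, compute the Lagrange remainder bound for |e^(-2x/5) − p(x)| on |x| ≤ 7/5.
67228*exp(14/25)/146484375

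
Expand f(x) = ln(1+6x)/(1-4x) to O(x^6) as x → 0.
6*x + 6*x**2 + 96*x**3 + 60*x**4 + 8976*x**5/5 + O(x**6)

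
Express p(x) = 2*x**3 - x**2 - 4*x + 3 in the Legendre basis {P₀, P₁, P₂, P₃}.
(8/3)P₀ + (-14/5)P₁ + (-2/3)P₂ + (4/5)P₃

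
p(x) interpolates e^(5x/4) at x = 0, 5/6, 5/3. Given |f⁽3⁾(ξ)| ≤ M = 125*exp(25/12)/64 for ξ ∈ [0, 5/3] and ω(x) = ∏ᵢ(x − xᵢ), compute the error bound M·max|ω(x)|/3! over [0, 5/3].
15625*sqrt(3)*exp(25/12)/373248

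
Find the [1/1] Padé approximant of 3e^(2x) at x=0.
(3*x + 3)/(1 - x)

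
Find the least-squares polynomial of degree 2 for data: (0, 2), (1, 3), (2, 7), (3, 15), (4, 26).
71/35 + (-6/7)x + (12/7)x²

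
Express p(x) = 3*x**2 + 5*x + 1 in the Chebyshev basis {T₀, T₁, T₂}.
(5/2)T₀ + (5)T₁ + (3/2)T₂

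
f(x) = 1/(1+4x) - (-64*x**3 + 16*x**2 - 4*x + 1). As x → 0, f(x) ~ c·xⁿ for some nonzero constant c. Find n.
4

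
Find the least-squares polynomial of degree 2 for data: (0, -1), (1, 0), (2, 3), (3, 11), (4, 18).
-41/35 + (3/70)x + (17/14)x²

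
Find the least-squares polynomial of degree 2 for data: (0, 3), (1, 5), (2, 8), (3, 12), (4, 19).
111/35 + (53/70)x + (11/14)x²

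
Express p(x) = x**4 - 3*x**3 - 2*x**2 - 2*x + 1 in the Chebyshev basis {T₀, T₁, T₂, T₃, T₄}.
(3/8)T₀ + (-17/4)T₁ + (-1/2)T₂ + (-3/4)T₃ + (1/8)T₄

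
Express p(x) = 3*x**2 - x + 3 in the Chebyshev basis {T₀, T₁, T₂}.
(9/2)T₀ - T₁ + (3/2)T₂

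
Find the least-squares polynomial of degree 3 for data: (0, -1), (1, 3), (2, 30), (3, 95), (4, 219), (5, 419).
-10/9 + (-31/189)x + (104/63)x² + (82/27)x³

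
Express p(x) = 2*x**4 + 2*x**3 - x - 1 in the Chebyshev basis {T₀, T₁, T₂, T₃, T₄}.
(-1/4)T₀ + (1/2)T₁ + T₂ + (1/2)T₃ + (1/4)T₄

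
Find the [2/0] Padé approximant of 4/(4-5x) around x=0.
25*x**2/16 + 5*x/4 + 1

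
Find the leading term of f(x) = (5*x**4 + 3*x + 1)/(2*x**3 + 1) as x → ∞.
5*x/2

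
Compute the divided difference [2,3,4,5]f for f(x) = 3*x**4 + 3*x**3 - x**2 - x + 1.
45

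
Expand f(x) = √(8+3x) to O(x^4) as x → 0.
2*sqrt(2) + 3*sqrt(2)*x/8 - 9*sqrt(2)*x**2/256 + 27*sqrt(2)*x**3/4096 + O(x**4)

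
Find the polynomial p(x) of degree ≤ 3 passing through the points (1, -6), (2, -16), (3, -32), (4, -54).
-3*x**2 - x - 2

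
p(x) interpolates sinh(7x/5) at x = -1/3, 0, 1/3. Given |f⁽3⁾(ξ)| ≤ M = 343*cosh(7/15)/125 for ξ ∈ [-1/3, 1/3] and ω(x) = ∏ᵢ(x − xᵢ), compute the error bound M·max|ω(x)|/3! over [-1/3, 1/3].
343*sqrt(3)*cosh(7/15)/91125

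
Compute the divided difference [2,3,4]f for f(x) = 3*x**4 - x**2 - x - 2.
164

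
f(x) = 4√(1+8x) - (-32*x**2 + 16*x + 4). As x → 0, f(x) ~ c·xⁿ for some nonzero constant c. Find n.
3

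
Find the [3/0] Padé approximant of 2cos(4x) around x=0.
2 - 16*x**2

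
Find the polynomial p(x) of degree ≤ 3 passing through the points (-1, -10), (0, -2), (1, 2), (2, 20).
3*x**3 - 2*x**2 + 3*x - 2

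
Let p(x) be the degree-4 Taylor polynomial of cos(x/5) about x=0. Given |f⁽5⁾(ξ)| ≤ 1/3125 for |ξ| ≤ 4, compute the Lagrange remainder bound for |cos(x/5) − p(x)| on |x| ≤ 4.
128/46875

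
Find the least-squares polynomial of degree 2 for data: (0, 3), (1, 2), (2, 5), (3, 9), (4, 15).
96/35 + (-83/70)x + (15/14)x²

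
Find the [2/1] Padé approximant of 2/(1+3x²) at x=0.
2 - 6*x**2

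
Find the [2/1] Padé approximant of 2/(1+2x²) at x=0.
2 - 4*x**2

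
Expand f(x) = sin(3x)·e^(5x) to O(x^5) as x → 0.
3*x + 15*x**2 + 33*x**3 + 40*x**4 + O(x**5)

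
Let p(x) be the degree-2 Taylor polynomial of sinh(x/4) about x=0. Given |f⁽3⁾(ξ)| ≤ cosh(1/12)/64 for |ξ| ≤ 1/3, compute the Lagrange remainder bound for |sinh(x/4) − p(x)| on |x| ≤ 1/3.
cosh(1/12)/10368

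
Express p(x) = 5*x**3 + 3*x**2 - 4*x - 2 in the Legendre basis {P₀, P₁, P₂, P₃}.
-P₀ - P₁ + (2)P₂ + (2)P₃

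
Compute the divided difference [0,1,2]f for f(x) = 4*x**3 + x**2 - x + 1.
13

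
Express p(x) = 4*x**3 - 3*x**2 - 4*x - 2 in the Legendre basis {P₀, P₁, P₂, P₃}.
(-3)P₀ + (-8/5)P₁ + (-2)P₂ + (8/5)P₃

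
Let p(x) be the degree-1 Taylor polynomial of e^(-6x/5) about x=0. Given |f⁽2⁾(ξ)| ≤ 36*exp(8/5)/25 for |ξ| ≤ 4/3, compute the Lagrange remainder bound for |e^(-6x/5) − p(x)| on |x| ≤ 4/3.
32*exp(8/5)/25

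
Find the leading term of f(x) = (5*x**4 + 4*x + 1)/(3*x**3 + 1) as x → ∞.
5*x/3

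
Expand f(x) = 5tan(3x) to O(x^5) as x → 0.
15*x + 45*x**3 + O(x**5)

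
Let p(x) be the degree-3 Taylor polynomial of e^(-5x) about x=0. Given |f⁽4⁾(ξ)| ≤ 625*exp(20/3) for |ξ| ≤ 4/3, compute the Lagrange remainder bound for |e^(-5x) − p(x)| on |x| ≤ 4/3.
20000*exp(20/3)/243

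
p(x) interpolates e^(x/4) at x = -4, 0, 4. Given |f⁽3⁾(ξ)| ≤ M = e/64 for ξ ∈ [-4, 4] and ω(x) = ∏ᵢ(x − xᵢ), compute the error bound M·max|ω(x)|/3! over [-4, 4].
sqrt(3)*e/27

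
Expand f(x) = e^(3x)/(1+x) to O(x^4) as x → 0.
1 + 2*x + 5*x**2/2 + 2*x**3 + O(x**4)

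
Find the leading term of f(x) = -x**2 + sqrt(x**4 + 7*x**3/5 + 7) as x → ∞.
7*x/10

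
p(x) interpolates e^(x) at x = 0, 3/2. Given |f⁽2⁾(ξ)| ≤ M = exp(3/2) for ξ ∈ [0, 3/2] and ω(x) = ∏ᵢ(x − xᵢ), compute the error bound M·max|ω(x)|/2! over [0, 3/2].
9*exp(3/2)/32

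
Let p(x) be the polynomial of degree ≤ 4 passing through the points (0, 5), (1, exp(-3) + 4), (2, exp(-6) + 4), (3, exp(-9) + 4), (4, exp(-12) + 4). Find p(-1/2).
(-420*exp(9) - 180*exp(3) + 35 + 378*exp(6) + 827*exp(12))*exp(-12)/128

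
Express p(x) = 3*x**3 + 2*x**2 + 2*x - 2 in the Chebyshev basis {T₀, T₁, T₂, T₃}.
-T₀ + (17/4)T₁ + T₂ + (3/4)T₃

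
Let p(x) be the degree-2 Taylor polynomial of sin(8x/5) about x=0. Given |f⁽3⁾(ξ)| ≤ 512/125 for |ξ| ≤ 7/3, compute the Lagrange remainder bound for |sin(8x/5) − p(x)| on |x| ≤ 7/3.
87808/10125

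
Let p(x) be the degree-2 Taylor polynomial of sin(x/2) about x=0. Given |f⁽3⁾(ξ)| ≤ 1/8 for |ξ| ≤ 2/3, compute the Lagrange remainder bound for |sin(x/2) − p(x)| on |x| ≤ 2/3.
1/162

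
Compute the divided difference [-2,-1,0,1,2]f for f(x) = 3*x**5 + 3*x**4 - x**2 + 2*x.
3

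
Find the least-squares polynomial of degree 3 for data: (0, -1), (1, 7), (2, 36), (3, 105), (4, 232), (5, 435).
-121/126 + (2437/756)x + (197/126)x² + (329/108)x³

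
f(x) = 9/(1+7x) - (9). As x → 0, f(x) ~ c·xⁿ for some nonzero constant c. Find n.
1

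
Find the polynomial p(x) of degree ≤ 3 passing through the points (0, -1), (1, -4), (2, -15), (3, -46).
-2*x**3 + 2*x**2 - 3*x - 1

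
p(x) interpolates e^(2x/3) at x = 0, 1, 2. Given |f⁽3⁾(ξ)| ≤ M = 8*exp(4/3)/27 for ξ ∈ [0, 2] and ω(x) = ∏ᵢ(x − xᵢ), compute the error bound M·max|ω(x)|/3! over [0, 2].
8*sqrt(3)*exp(4/3)/729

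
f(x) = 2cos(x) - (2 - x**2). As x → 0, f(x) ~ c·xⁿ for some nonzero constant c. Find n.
4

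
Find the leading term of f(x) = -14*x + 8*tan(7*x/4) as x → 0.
343*x**3/24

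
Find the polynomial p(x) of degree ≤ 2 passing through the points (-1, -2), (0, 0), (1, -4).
-3*x**2 - x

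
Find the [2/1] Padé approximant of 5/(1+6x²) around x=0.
5 - 30*x**2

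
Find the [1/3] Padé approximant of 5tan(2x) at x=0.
10*x/(1 - 4*x**2/3)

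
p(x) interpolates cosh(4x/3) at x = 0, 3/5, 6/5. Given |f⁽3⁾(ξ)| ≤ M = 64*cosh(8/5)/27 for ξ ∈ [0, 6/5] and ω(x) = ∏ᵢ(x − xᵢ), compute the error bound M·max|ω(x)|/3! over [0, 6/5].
64*sqrt(3)*cosh(8/5)/3375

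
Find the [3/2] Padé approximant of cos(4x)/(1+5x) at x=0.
(2200*x**3/51 - 440*x**2/51 - 5*x + 1)/(1 - 1307*x**2/51)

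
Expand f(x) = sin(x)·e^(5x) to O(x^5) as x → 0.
x + 5*x**2 + 37*x**3/3 + 20*x**4 + O(x**5)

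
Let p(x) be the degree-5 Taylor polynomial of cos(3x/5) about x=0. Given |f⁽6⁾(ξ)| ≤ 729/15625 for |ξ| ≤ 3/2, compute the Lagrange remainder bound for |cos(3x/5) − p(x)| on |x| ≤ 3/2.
59049/80000000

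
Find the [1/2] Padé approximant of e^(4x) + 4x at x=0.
(148*x/21 + 1)/(-8*x**2/21 - 20*x/21 + 1)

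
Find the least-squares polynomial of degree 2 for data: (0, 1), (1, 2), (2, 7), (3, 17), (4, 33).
6/5 + (-21/10)x + (5/2)x²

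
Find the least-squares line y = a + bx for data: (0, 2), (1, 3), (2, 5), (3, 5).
a = 21/10, b = 11/10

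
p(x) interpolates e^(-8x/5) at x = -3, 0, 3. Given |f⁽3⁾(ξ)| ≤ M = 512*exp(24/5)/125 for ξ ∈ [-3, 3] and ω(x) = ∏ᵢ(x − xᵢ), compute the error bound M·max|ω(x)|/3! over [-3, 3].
512*sqrt(3)*exp(24/5)/125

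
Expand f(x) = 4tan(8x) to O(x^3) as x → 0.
32*x + O(x**3)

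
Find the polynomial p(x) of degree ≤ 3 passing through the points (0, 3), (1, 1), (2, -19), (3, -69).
-2*x**3 - 3*x**2 + 3*x + 3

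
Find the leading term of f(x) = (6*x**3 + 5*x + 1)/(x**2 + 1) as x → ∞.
6*x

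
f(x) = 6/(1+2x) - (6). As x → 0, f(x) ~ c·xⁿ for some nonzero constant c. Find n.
1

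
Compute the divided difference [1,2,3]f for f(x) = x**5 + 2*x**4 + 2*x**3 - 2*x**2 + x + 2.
150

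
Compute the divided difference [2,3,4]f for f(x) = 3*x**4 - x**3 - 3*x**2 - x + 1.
153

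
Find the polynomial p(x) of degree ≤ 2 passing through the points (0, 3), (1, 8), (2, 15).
x**2 + 4*x + 3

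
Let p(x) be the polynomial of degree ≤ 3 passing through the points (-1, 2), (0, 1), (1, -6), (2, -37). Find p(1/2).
-5/8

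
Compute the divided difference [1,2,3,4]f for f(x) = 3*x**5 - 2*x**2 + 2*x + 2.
195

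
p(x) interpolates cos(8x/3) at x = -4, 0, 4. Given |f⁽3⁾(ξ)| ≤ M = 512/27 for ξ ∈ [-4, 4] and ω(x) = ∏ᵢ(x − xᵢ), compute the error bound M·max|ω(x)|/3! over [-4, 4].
32768*sqrt(3)/729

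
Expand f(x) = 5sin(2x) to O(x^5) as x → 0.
10*x - 20*x**3/3 + O(x**5)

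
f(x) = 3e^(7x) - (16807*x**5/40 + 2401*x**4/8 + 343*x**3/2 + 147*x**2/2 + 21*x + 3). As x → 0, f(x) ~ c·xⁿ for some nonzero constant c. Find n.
6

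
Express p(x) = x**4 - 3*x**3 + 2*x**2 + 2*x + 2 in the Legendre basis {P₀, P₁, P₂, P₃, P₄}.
(43/15)P₀ + (1/5)P₁ + (40/21)P₂ + (-6/5)P₃ + (8/35)P₄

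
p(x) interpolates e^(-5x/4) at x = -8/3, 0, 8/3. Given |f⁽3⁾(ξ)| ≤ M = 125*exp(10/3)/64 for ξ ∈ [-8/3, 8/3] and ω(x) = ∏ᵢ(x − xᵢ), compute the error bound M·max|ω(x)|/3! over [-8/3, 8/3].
1000*sqrt(3)*exp(10/3)/729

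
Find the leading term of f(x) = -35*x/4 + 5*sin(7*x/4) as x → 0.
-1715*x**3/384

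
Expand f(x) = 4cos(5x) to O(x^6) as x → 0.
4 - 50*x**2 + 625*x**4/6 + O(x**6)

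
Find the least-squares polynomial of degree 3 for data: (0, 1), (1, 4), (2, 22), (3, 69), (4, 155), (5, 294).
65/63 + (-359/378)x + (31/18)x² + (55/27)x³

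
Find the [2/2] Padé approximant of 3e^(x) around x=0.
(x**2/4 + 3*x/2 + 3)/(x**2/12 - x/2 + 1)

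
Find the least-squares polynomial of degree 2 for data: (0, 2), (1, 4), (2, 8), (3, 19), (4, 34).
81/35 + (-107/70)x + (33/14)x²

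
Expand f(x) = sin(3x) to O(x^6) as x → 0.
3*x - 9*x**3/2 + 81*x**5/40 + O(x**6)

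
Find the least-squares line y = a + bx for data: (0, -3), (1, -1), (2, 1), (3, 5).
a = -17/5, b = 13/5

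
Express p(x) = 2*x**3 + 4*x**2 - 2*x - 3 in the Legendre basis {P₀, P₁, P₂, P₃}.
(-5/3)P₀ + (-4/5)P₁ + (8/3)P₂ + (4/5)P₃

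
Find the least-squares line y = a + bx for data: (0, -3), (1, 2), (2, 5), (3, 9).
a = -13/5, b = 39/10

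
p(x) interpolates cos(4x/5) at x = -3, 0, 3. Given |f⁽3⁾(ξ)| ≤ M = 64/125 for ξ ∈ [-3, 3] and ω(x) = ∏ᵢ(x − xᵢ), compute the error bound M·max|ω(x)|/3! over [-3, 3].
64*sqrt(3)/125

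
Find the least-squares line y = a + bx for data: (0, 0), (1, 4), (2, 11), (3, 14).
a = -1/10, b = 49/10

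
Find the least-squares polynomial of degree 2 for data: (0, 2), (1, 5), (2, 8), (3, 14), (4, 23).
82/35 + (57/70)x + (15/14)x²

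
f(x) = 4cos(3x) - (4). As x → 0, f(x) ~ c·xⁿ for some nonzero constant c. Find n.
2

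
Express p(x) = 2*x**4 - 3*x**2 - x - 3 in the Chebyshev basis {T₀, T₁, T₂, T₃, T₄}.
(-15/4)T₀ - T₁ + (-1/2)T₂ + (1/4)T₄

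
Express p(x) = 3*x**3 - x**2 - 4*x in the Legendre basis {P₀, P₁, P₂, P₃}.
(-1/3)P₀ + (-11/5)P₁ + (-2/3)P₂ + (6/5)P₃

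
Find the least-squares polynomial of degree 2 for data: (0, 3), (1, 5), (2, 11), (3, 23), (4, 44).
122/35 + (-18/7)x + (22/7)x²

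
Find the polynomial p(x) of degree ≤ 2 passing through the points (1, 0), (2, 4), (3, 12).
2*x**2 - 2*x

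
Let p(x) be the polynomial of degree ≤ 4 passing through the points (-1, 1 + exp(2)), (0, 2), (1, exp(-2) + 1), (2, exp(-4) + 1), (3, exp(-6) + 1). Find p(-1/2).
(-70*exp(4) - 5 + 28*exp(2) + (35*exp(2) + 268)*exp(6))*exp(-6)/128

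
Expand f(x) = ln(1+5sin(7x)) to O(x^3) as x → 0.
35*x - 1225*x**2/2 + O(x**3)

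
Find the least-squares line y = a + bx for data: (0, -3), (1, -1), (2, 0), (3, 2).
a = -29/10, b = 8/5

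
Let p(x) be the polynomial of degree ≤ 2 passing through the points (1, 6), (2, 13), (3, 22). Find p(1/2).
13/4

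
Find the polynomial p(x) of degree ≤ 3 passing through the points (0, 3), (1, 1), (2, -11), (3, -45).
-2*x**3 + x**2 - x + 3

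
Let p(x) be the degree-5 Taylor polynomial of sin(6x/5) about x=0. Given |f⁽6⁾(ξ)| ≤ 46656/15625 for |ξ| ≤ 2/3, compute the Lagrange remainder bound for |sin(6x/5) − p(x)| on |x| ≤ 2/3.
256/703125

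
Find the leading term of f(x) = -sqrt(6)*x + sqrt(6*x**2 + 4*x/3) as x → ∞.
sqrt(6)/9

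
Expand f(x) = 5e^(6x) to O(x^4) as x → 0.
5 + 30*x + 90*x**2 + 180*x**3 + O(x**4)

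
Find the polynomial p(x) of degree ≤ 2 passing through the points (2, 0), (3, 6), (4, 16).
2*x**2 - 4*x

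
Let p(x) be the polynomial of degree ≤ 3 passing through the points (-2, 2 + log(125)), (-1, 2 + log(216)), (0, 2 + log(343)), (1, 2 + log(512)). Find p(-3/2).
2 + log(72*2**(3/8)*3**(13/16)*5**(15/16)*7**(1/16)/7)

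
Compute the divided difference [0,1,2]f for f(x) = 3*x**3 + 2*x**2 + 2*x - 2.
11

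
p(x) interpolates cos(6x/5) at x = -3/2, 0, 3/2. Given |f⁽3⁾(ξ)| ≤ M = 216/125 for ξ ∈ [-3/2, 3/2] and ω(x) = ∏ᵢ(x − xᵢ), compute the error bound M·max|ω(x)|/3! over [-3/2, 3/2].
27*sqrt(3)/125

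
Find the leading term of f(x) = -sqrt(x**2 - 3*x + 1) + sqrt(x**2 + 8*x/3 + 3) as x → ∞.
17/6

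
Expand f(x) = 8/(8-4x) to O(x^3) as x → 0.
1 + x/2 + x**2/4 + O(x**3)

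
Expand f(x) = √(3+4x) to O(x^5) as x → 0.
sqrt(3) + 2*sqrt(3)*x/3 - 2*sqrt(3)*x**2/9 + 4*sqrt(3)*x**3/27 - 10*sqrt(3)*x**4/81 + O(x**5)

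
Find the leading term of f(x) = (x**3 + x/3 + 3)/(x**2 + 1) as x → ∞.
x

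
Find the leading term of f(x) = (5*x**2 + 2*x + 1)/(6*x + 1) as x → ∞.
5*x/6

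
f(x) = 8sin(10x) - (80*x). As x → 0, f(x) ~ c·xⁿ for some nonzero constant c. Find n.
3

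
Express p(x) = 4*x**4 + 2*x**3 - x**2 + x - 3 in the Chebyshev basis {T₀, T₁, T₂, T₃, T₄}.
(-2)T₀ + (5/2)T₁ + (3/2)T₂ + (1/2)T₃ + (1/2)T₄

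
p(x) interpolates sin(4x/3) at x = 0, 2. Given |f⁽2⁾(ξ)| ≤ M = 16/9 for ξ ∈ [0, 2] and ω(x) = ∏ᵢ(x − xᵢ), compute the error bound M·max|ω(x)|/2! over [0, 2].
8/9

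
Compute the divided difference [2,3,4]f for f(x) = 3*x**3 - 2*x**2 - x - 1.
25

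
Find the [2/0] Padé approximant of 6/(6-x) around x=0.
x**2/36 + x/6 + 1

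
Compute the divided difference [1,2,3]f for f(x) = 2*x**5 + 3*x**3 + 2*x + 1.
198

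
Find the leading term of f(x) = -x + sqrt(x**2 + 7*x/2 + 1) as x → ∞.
7/4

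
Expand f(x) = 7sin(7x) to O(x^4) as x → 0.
49*x - 2401*x**3/6 + O(x**4)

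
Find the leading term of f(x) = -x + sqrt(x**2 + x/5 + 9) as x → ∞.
1/10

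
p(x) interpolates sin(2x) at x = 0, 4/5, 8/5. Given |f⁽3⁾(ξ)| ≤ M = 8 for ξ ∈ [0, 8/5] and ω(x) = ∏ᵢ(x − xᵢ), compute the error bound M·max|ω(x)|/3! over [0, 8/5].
512*sqrt(3)/3375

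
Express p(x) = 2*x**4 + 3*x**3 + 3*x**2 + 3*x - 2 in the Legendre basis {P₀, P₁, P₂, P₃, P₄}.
(-3/5)P₀ + (24/5)P₁ + (22/7)P₂ + (6/5)P₃ + (16/35)P₄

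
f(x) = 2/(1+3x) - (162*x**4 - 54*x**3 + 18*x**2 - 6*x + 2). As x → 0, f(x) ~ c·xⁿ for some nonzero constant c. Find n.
5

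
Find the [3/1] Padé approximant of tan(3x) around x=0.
9*x**3 + 3*x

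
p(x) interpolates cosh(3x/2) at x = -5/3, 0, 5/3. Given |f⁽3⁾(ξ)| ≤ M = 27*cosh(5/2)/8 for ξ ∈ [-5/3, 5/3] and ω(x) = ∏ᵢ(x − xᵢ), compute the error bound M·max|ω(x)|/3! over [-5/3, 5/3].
125*sqrt(3)*cosh(5/2)/216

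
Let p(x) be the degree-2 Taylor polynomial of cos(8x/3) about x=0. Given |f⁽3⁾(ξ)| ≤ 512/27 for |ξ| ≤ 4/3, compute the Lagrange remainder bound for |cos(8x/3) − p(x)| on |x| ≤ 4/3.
16384/2187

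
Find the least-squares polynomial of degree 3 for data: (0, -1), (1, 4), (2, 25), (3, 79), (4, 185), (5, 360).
-64/63 + (1219/378)x + (-10/9)x² + (161/54)x³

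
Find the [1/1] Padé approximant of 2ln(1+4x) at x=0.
8*x/(2*x + 1)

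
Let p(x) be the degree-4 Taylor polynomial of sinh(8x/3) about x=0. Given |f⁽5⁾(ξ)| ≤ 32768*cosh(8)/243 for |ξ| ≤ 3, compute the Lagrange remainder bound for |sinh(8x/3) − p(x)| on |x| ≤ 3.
4096*cosh(8)/15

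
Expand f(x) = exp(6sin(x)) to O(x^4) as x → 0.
1 + 6*x + 18*x**2 + 35*x**3 + O(x**4)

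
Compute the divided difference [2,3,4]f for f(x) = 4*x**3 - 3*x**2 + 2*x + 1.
33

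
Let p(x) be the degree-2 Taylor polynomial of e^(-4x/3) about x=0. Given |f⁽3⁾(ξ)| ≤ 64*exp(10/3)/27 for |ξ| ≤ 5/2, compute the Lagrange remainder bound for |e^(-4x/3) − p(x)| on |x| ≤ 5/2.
500*exp(10/3)/81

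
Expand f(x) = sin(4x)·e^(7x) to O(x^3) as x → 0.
4*x + 28*x**2 + O(x**3)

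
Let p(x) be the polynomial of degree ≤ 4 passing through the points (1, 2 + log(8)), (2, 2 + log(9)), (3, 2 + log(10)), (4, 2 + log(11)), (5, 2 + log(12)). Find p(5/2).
2 + log(11**(27/32)*2**(81/128)*3**(123/128)*5**(45/64)/11)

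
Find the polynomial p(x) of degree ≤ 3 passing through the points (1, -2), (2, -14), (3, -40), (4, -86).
-x**3 - x**2 - 2*x + 2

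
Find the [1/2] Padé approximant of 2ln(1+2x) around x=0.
4*x/(-x**2/3 + x + 1)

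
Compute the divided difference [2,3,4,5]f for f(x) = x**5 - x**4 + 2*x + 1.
111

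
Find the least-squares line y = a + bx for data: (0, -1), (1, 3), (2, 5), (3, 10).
a = -1, b = 7/2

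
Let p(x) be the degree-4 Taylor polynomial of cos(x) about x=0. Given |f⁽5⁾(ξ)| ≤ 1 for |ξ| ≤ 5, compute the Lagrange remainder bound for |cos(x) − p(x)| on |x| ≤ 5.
625/24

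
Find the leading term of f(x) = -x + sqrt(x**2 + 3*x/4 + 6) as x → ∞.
3/8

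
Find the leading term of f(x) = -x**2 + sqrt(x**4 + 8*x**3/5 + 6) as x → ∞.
4*x/5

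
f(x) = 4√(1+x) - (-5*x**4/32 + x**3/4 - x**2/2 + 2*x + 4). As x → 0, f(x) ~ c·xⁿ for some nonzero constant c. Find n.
5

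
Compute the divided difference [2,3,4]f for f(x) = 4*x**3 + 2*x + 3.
36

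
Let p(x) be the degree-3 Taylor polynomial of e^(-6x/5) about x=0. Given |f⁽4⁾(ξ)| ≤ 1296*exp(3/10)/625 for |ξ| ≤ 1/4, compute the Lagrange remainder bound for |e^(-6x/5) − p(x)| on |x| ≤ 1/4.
27*exp(3/10)/80000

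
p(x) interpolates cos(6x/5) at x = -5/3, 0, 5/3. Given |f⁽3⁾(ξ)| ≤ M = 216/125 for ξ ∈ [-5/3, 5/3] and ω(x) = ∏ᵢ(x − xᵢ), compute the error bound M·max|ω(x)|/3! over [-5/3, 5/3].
8*sqrt(3)/27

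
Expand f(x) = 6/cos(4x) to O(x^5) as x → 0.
6 + 48*x**2 + 320*x**4 + O(x**5)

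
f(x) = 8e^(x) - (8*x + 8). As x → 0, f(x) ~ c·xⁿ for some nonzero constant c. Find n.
2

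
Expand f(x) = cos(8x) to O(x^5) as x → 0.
1 - 32*x**2 + 512*x**4/3 + O(x**5)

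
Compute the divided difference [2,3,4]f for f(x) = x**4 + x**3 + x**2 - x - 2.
65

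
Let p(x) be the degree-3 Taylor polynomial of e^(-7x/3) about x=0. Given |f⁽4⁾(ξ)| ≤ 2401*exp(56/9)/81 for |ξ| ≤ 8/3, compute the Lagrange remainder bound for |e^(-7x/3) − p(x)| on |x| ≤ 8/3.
1229312*exp(56/9)/19683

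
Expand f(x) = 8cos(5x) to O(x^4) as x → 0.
8 - 100*x**2 + O(x**4)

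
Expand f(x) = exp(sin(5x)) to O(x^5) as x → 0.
1 + 5*x + 25*x**2/2 - 625*x**4/8 + O(x**5)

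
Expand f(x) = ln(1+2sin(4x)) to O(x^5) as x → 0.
8*x - 32*x**2 + 448*x**3/3 - 2560*x**4/3 + O(x**5)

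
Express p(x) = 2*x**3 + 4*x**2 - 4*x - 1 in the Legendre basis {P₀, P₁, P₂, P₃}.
(1/3)P₀ + (-14/5)P₁ + (8/3)P₂ + (4/5)P₃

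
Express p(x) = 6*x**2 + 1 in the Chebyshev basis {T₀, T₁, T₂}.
(4)T₀ + (3)T₂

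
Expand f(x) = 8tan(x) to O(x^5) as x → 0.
8*x + 8*x**3/3 + O(x**5)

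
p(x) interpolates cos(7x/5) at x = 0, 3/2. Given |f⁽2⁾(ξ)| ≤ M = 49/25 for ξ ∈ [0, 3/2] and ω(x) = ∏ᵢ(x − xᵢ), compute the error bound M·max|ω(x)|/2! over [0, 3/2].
441/800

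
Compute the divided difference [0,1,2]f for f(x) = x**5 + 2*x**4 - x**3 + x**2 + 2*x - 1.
27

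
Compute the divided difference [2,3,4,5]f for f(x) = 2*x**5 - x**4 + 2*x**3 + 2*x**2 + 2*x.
238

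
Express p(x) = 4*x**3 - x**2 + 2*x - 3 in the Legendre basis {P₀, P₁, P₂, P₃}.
(-10/3)P₀ + (22/5)P₁ + (-2/3)P₂ + (8/5)P₃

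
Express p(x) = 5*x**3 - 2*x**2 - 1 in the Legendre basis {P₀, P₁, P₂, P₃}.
(-5/3)P₀ + (3)P₁ + (-4/3)P₂ + (2)P₃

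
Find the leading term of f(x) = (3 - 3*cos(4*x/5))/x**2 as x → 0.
24/25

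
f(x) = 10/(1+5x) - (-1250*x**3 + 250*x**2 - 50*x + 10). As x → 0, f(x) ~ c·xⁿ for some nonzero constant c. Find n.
4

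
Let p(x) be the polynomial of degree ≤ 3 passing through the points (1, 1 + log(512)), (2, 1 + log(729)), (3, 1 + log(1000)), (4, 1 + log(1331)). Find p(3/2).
1 + log(486*11**(3/16)*2**(7/8)*3**(5/8)*5**(1/16)/5)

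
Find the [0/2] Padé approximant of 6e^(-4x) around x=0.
6/(8*x**2 + 4*x + 1)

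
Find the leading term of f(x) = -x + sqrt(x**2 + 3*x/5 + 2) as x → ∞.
3/10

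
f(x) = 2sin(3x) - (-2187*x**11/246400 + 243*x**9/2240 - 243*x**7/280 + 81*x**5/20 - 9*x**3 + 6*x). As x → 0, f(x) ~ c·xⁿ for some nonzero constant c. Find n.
13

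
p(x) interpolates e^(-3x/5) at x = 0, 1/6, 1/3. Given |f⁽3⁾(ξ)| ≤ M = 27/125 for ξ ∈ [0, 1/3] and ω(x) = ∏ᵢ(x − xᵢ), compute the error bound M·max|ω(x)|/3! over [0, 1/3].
sqrt(3)/27000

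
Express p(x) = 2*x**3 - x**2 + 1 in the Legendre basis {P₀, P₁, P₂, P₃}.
(2/3)P₀ + (6/5)P₁ + (-2/3)P₂ + (4/5)P₃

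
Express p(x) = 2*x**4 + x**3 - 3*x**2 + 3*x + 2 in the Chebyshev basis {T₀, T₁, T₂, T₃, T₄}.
(5/4)T₀ + (15/4)T₁ + (-1/2)T₂ + (1/4)T₃ + (1/4)T₄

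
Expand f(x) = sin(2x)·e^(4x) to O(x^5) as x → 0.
2*x + 8*x**2 + 44*x**3/3 + 16*x**4 + O(x**5)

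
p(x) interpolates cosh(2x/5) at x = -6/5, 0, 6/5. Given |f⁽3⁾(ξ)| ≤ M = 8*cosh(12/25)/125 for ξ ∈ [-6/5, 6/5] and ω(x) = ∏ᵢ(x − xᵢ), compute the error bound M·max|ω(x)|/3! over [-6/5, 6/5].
64*sqrt(3)*cosh(12/25)/15625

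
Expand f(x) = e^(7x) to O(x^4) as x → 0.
1 + 7*x + 49*x**2/2 + 343*x**3/6 + O(x**4)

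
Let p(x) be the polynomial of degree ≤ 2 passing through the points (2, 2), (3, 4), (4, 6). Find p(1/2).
-1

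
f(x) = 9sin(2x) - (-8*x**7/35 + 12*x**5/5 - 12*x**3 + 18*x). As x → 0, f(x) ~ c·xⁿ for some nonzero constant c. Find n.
9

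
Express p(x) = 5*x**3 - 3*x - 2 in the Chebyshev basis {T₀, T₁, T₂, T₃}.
(-2)T₀ + (3/4)T₁ + (5/4)T₃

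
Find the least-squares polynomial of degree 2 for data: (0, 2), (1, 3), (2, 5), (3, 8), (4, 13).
73/35 + (9/70)x + (9/14)x²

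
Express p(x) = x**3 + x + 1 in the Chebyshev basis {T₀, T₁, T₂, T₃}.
T₀ + (7/4)T₁ + (1/4)T₃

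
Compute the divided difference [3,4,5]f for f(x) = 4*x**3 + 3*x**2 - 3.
51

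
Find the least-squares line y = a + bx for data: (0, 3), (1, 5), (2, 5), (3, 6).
a = 17/5, b = 9/10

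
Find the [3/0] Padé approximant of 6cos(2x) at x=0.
6 - 12*x**2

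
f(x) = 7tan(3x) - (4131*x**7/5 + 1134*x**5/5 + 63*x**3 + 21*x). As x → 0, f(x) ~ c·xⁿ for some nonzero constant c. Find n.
9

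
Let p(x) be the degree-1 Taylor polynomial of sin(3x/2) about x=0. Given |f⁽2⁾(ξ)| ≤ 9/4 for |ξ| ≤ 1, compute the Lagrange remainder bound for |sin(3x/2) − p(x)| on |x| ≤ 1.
9/8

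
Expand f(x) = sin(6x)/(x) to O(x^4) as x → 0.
6 - 36*x**2 + O(x**4)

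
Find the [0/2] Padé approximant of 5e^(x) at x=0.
5/(x**2/2 - x + 1)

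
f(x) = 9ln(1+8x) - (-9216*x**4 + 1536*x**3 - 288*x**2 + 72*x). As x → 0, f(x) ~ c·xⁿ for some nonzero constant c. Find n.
5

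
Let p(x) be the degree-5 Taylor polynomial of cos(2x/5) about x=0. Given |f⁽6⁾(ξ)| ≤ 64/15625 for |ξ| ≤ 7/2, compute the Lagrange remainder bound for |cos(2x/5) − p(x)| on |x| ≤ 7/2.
117649/11250000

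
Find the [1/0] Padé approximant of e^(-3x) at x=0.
1 - 3*x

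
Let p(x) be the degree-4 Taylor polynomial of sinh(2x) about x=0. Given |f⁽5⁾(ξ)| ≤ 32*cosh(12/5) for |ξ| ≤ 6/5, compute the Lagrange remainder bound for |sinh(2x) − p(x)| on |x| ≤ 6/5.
10368*cosh(12/5)/15625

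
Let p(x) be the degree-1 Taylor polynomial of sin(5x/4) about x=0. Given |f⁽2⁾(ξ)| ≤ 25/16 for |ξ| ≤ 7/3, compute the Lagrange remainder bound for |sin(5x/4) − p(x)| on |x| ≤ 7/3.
1225/288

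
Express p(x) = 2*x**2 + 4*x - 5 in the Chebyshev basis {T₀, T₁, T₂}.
(-4)T₀ + (4)T₁ + T₂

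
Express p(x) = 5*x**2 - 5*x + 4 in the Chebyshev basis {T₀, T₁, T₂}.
(13/2)T₀ + (-5)T₁ + (5/2)T₂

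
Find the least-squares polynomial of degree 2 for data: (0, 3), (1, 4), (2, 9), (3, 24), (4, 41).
3 + (-12/5)x + (3)x²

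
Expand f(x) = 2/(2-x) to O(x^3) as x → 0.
1 + x/2 + x**2/4 + O(x**3)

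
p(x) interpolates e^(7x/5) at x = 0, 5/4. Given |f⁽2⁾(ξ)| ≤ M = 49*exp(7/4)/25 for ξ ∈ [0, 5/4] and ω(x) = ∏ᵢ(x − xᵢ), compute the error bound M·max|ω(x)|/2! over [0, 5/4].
49*exp(7/4)/128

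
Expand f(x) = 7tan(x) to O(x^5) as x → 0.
7*x + 7*x**3/3 + O(x**5)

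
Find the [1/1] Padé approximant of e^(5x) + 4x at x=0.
(137*x/18 + 1)/(1 - 25*x/18)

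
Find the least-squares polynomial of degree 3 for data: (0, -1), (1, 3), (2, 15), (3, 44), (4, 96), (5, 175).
-103/126 + (55/108)x + (215/126)x² + (113/108)x³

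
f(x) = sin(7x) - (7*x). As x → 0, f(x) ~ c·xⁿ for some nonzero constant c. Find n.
3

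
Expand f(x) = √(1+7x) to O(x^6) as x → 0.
1 + 7*x/2 - 49*x**2/8 + 343*x**3/16 - 12005*x**4/128 + 117649*x**5/256 + O(x**6)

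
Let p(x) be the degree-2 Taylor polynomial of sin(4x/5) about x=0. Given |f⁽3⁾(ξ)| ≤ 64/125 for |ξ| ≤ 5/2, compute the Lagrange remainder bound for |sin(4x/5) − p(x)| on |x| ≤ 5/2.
4/3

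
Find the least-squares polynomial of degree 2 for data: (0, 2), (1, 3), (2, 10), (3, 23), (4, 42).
2 + (-2)x + (3)x²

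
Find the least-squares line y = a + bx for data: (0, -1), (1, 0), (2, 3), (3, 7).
a = -9/5, b = 27/10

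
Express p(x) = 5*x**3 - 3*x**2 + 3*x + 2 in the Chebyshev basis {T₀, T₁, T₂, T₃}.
(1/2)T₀ + (27/4)T₁ + (-3/2)T₂ + (5/4)T₃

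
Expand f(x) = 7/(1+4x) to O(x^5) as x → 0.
7 - 28*x + 112*x**2 - 448*x**3 + 1792*x**4 + O(x**5)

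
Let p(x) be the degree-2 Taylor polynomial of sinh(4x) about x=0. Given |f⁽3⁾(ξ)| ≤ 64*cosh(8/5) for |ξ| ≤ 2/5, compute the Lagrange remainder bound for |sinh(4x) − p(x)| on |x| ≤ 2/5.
256*cosh(8/5)/375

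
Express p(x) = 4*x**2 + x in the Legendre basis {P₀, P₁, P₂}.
(4/3)P₀ + P₁ + (8/3)P₂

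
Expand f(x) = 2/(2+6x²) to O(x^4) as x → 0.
1 - 3*x**2 + O(x**4)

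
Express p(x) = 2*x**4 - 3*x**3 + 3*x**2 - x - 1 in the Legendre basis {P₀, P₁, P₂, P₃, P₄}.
(2/5)P₀ + (-14/5)P₁ + (22/7)P₂ + (-6/5)P₃ + (16/35)P₄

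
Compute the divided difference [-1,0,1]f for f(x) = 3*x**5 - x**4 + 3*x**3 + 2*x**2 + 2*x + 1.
1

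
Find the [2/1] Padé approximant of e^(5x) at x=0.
(25*x**2/6 + 10*x/3 + 1)/(1 - 5*x/3)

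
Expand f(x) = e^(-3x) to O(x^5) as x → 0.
1 - 3*x + 9*x**2/2 - 9*x**3/2 + 27*x**4/8 + O(x**5)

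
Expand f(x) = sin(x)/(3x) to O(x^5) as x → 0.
1/3 - x**2/18 + x**4/360 + O(x**5)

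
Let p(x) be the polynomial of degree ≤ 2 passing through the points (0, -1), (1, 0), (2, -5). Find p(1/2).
1/4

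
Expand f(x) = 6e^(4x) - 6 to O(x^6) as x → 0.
24*x + 48*x**2 + 64*x**3 + 64*x**4 + 256*x**5/5 + O(x**6)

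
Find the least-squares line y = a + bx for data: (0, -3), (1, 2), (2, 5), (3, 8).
a = -12/5, b = 18/5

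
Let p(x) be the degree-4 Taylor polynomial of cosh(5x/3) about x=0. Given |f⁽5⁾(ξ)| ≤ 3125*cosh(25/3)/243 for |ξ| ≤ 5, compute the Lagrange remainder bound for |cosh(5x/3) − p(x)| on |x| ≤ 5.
1953125*cosh(25/3)/5832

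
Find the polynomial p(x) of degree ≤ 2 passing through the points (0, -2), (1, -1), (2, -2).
-x**2 + 2*x - 2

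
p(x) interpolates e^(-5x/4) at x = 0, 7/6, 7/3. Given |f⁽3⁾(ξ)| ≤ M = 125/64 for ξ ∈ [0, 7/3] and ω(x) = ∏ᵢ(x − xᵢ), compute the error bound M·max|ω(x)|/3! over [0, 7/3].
42875*sqrt(3)/373248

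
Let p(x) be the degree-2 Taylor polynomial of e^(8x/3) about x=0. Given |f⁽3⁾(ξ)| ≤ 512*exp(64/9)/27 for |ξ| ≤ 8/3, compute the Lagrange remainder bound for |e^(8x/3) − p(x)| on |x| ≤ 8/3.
131072*exp(64/9)/2187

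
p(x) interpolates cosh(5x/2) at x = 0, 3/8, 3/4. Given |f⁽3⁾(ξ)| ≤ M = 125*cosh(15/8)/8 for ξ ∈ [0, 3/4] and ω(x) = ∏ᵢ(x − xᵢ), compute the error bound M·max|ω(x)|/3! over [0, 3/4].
125*sqrt(3)*cosh(15/8)/4096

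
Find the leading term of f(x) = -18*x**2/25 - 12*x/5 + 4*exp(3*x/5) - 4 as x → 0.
18*x**3/125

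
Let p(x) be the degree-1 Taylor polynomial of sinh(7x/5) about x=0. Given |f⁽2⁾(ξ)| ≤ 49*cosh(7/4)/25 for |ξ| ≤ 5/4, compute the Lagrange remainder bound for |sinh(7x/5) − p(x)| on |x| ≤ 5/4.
49*cosh(7/4)/32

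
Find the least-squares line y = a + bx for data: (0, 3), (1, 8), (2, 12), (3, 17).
a = 31/10, b = 23/5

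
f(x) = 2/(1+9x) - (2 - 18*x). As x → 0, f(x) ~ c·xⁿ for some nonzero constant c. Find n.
2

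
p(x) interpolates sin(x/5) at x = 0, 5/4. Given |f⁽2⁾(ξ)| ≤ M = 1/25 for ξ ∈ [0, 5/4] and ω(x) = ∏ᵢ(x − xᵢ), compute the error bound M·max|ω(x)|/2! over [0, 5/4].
1/128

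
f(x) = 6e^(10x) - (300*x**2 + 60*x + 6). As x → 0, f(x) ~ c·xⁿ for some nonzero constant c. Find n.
3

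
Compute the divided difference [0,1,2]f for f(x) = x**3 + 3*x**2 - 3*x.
6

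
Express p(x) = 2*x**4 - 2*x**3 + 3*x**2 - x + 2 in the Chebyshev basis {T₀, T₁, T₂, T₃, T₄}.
(17/4)T₀ + (-5/2)T₁ + (5/2)T₂ + (-1/2)T₃ + (1/4)T₄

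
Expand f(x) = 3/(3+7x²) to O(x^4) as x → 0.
1 - 7*x**2/3 + O(x**4)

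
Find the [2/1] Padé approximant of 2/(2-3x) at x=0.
1/(1 - 3*x/2)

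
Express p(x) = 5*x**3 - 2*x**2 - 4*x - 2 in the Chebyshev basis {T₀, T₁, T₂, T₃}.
(-3)T₀ + (-1/4)T₁ - T₂ + (5/4)T₃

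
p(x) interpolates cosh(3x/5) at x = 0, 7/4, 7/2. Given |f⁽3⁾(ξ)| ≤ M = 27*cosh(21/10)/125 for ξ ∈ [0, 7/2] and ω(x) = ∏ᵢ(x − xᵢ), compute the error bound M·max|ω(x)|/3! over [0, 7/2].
343*sqrt(3)*cosh(21/10)/8000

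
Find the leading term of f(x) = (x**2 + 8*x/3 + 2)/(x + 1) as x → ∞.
x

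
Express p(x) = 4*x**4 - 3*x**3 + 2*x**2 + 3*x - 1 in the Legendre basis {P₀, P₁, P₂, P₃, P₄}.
(7/15)P₀ + (6/5)P₁ + (76/21)P₂ + (-6/5)P₃ + (32/35)P₄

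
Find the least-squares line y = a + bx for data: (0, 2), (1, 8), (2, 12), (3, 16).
a = 13/5, b = 23/5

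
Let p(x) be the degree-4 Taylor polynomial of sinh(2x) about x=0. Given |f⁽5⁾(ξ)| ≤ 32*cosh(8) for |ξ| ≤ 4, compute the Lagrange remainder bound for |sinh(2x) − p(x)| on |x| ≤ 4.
4096*cosh(8)/15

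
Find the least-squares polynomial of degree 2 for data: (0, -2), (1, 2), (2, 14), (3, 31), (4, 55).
-76/35 + (101/70)x + (45/14)x²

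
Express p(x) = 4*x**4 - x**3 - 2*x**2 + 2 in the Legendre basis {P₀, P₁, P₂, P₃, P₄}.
(32/15)P₀ + (-3/5)P₁ + (20/21)P₂ + (-2/5)P₃ + (32/35)P₄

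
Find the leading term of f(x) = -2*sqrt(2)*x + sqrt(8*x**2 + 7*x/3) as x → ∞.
7*sqrt(2)/24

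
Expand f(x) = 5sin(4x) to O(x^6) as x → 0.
20*x - 160*x**3/3 + 128*x**5/3 + O(x**6)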